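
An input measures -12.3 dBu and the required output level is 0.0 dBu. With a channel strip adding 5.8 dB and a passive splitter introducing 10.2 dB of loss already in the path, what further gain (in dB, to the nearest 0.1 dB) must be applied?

The required make-up gain is the shortfall in the dB sum.
G = 0.0 − (-12.3) − 5.8 + 10.2 = 16.7 dB.

16.7 dB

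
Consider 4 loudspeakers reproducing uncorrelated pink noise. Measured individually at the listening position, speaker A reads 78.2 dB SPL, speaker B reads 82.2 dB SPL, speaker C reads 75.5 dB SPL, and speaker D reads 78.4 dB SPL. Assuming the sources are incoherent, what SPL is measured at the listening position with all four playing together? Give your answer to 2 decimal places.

85.27 dB SPL

Incoherent sources sum as intensities:
L_total = 10·log₁₀(10^(78.2/10) + 10^(82.2/10) + 10^(75.5/10) + 10^(78.4/10)) = 10·log₁₀(336700000) = 85.27 dB SPL.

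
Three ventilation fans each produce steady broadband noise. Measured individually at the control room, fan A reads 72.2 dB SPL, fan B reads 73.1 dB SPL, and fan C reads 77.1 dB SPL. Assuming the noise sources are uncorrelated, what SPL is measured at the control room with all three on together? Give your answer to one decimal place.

79.5 dB SPL

Incoherent sources sum as intensities:
L_total = 10·log₁₀(10^(72.2/10) + 10^(73.1/10) + 10^(77.1/10)) = 10·log₁₀(88300000) = 79.5 dB SPL.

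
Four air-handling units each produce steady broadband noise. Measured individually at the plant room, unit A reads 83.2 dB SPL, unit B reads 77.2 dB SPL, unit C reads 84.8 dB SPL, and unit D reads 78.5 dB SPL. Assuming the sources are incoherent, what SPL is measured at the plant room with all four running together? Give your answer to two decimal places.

88.02 dB SPL

Add the sources as powers (linear), then convert back to dB:
L_total = 10·log₁₀(10^(83.2/10) + 10^(77.2/10) + 10^(84.8/10) + 10^(78.5/10)) = 10·log₁₀(634200000) = 88.02 dB SPL.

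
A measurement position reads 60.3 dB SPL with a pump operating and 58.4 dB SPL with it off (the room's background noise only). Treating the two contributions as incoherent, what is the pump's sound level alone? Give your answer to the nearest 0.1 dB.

55.8 dB SPL

Subtract intensities: L_src = 10·log₁₀(10^(L_total/10) − 10^(L_bg/10)).
L_src = 10·log₁₀(10^(60.3/10) − 10^(58.4/10)) = 10·log₁₀(379700) = 55.8 dB SPL.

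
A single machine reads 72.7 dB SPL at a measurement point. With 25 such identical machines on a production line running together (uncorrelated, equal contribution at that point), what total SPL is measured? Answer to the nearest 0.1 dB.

25 equal incoherent sources raise the level by 10·log₁₀(25) = 13.98 dB.
L_total = 72.7 + 13.98 = 86.7 dB SPL.

86.7 dB SPL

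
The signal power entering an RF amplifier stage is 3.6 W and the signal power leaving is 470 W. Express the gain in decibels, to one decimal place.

21.2 dB

Power is a power quantity, so gain = 10·log₁₀(P_out/P_in).
10·log₁₀(470/3.6) = 10·log₁₀(130.6) = 21.2 dB.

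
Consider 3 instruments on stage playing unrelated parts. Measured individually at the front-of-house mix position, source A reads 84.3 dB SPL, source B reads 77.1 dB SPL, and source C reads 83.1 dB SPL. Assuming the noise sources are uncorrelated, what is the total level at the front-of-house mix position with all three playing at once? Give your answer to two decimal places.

Add the sources as powers (linear), then convert back to dB:
L_total = 10·log₁₀(10^(84.3/10) + 10^(77.1/10) + 10^(83.1/10)) = 10·log₁₀(524600000) = 87.20 dB SPL.

87.20 dB SPL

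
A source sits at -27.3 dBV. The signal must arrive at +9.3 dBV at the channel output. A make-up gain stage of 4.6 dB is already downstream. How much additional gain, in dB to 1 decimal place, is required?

The required make-up gain is the shortfall in the dB sum.
G = +9.3 − (-27.3) − 4.6 = 32.0 dB.

32.0 dB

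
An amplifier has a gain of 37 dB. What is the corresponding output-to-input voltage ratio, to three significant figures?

Voltage ratio = 10^(dB/20).
10^(37/20) = 10^(1.850) = 70.8.

70.8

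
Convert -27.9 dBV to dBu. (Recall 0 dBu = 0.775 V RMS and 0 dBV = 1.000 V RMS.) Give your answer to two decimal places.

-25.69 dBu

The offset between the scales is 20·log₁₀(0.775/1.000) = −2.214 dB.
So dBu = -27.9 + 2.214 = -25.69 dBu.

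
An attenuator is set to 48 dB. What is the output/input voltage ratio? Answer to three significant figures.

0.00398

Voltage ratio = 10^(dB/20).
10^(-48/20) = 10^(-2.400) = 0.00398.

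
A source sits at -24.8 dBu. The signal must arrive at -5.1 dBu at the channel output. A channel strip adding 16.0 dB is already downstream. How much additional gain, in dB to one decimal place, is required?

3.7 dB

The required make-up gain is the shortfall in the dB sum.
G = -5.1 − (-24.8) − 16.0 = 3.7 dB.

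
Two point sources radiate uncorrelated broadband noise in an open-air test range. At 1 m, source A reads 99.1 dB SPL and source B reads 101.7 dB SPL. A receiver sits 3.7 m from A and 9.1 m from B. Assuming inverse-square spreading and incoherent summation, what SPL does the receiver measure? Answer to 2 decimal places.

At the listener: L_A = 99.1 − 20·log₁₀(3.7) = 87.736 dB; L_B = 101.7 − 20·log₁₀(9.1) = 82.519 dB.
Combined: 10·log₁₀(10^(87.736/10)+10^(82.519/10)) = 88.88 dB SPL.

88.88 dB SPL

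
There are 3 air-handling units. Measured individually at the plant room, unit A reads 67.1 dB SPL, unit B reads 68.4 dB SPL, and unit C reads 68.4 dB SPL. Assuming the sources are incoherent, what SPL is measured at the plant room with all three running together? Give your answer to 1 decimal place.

Uncorrelated sources add in intensity (power), not in dB.
L_total = 10·log₁₀(10^(67.1/10) + 10^(68.4/10) + 10^(68.4/10)) = 10·log₁₀(18970000) = 72.8 dB SPL.

72.8 dB SPL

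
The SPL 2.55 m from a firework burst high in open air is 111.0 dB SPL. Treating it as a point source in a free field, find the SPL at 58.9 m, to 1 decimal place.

Free-field point source: level drops by 20·log₁₀ of the distance ratio.
ΔL = −20·log₁₀(58.9/2.55) = -27.27 dB, so L₂ = 111.0 + (-27.27) = 83.7 dB SPL.

83.7 dB SPL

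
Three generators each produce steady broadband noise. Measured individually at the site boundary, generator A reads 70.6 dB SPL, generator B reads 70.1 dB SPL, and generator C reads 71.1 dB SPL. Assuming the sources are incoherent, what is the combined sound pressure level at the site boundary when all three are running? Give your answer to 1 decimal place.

75.4 dB SPL

Add the sources as powers (linear), then convert back to dB:
L_total = 10·log₁₀(10^(70.6/10) + 10^(70.1/10) + 10^(71.1/10)) = 10·log₁₀(34600000) = 75.4 dB SPL.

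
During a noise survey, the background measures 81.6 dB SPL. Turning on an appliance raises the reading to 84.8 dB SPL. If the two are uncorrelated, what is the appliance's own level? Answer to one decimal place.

Subtract intensities: L_src = 10·log₁₀(10^(L_total/10) − 10^(L_bg/10)).
L_src = 10·log₁₀(10^(84.8/10) − 10^(81.6/10)) = 10·log₁₀(157500000) = 82.0 dB SPL.

82.0 dB SPL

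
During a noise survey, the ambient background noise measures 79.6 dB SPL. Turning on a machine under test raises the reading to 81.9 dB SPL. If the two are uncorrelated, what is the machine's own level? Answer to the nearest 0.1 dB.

78.0 dB SPL

Subtract intensities: L_src = 10·log₁₀(10^(L_total/10) − 10^(L_bg/10)).
L_src = 10·log₁₀(10^(81.9/10) − 10^(79.6/10)) = 10·log₁₀(63680000) = 78.0 dB SPL.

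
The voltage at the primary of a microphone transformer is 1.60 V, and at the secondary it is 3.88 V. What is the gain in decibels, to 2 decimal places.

Voltage is an amplitude quantity, so gain = 20·log₁₀(V_out/V_in).
20·log₁₀(3.88/1.60) = 20·log₁₀(2.425) = 7.69 dB.

7.69 dB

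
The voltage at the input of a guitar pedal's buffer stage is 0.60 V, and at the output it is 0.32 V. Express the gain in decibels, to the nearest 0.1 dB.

-5.5 dB

Voltage ratio → dB uses the 20·log₁₀ form:
20·log₁₀(0.32/0.60) = 20·log₁₀(0.5333) = -5.5 dB.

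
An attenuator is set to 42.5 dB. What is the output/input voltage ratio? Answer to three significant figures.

0.00750

Voltage ratio = 10^(dB/20).
10^(-42.5/20) = 10^(-2.125) = 0.00750.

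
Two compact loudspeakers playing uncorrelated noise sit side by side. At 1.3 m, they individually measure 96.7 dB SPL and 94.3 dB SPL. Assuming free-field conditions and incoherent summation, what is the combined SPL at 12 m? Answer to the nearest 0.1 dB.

Combined at 1.3 m: 10·log₁₀(10^(96.7/10)+10^(94.3/10)) = 98.67 dB SPL.
Then apply −20·log₁₀(12/1.3) = -19.30 dB → 79.4 dB SPL.

79.4 dB SPL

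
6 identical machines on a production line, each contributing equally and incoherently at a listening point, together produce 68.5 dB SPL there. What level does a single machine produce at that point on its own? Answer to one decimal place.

6 equal incoherent sources add 10·log₁₀(6) = 7.78 dB over one source.
L_one = 68.5 − 7.78 = 60.7 dB SPL.

60.7 dB SPL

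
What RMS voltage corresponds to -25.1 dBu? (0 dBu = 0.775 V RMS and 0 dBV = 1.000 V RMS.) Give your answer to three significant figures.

V = 0.775 V × 10^(-25.1/20).
= 0.775 × 0.05559 = 0.0431 V.

0.0431 V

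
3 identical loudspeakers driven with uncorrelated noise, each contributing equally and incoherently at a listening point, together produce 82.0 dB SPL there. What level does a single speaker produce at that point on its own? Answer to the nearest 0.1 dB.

3 equal incoherent sources add 10·log₁₀(3) = 4.77 dB over one source.
L_one = 82.0 − 4.77 = 77.2 dB SPL.

77.2 dB SPL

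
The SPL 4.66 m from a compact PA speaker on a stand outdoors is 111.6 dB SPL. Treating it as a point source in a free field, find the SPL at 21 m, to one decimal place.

Inverse-square spreading gives ΔL = −20·log₁₀(d₂/d₁).
ΔL = −20·log₁₀(21/4.66) = -13.08 dB, so L₂ = 111.6 + (-13.08) = 98.5 dB SPL.

98.5 dB SPL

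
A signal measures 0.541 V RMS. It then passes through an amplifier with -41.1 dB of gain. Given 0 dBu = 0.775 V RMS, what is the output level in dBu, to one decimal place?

-44.2 dBu

Input level: 20·log₁₀(0.541/0.775) = -3.12 dBu.
Output: -3.12 − 41.1 = -44.2 dBu.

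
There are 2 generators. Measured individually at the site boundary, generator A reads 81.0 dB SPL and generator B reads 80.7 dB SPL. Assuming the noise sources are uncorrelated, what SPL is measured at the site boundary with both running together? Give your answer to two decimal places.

Uncorrelated sources add in intensity (power), not in dB.
L_total = 10·log₁₀(10^(81.0/10) + 10^(80.7/10)) = 10·log₁₀(243400000) = 83.86 dB SPL.

83.86 dB SPL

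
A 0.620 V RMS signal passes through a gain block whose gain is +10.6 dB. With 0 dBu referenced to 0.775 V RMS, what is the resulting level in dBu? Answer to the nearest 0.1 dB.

+8.7 dBu

Input level: 20·log₁₀(0.620/0.775) = -1.94 dBu.
Output: -1.94 + 10.6 = +8.7 dBu.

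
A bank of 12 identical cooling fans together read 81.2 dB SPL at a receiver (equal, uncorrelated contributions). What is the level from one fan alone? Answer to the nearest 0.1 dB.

70.4 dB SPL

12 equal incoherent sources add 10·log₁₀(12) = 10.79 dB over one source.
L_one = 81.2 − 10.79 = 70.4 dB SPL.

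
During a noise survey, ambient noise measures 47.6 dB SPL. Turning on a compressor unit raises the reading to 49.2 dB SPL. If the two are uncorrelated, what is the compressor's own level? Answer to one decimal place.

44.1 dB SPL

Subtract intensities: L_src = 10·log₁₀(10^(L_total/10) − 10^(L_bg/10)).
L_src = 10·log₁₀(10^(49.2/10) − 10^(47.6/10)) = 10·log₁₀(25630) = 44.1 dB SPL.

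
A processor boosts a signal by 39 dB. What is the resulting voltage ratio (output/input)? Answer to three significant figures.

89.1

Voltage ratio = 10^(dB/20).
10^(39/20) = 10^(1.950) = 89.1.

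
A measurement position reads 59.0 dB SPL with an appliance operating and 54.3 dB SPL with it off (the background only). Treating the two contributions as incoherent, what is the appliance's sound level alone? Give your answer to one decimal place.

57.2 dB SPL

Remove the background by subtracting linear intensities:
L_src = 10·log₁₀(10^(59.0/10) − 10^(54.3/10)) = 10·log₁₀(525200) = 57.2 dB SPL.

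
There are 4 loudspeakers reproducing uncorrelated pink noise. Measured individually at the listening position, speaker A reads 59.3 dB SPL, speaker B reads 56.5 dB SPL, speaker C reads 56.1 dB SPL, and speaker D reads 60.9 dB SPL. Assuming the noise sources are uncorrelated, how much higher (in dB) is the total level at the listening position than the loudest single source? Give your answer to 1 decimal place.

Incoherent sources sum as intensities:
L_total = 10·log₁₀(10^(59.3/10) + 10^(56.5/10) + 10^(56.1/10) + 10^(60.9/10)) = 64.68 dB SPL.
Excess over the loudest (60.9 dB): 64.68 − 60.9 = 3.8 dB.

3.8 dB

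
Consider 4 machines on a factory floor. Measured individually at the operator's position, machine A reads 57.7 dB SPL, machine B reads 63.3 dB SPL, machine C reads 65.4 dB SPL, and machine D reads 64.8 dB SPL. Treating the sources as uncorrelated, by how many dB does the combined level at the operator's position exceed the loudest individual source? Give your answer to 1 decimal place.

4.2 dB

Add the sources as powers (linear), then convert back to dB:
L_total = 10·log₁₀(10^(57.7/10) + 10^(63.3/10) + 10^(65.4/10) + 10^(64.8/10)) = 69.64 dB SPL.
Excess over the loudest (65.4 dB): 69.64 − 65.4 = 4.2 dB.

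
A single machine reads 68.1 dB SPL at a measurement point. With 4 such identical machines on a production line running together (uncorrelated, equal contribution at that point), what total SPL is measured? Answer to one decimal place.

74.1 dB SPL

4 equal incoherent sources raise the level by 10·log₁₀(4) = 6.02 dB.
L_total = 68.1 + 6.02 = 74.1 dB SPL.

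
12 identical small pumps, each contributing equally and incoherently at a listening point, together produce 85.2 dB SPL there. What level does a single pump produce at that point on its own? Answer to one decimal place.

12 equal incoherent sources add 10·log₁₀(12) = 10.79 dB over one source.
L_one = 85.2 − 10.79 = 74.4 dB SPL.

74.4 dB SPL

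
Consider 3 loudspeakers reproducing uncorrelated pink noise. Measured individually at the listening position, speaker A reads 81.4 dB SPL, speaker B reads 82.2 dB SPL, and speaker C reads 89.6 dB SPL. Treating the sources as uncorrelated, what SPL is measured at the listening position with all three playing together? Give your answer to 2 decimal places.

Add the sources as powers (linear), then convert back to dB:
L_total = 10·log₁₀(10^(81.4/10) + 10^(82.2/10) + 10^(89.6/10)) = 10·log₁₀(1216000000) = 90.85 dB SPL.

90.85 dB SPL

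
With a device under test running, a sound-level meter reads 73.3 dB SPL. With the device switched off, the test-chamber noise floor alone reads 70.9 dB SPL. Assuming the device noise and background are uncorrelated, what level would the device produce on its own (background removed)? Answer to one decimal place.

69.6 dB SPL

Remove the background by subtracting linear intensities:
L_src = 10·log₁₀(10^(73.3/10) − 10^(70.9/10)) = 10·log₁₀(9077000) = 69.6 dB SPL.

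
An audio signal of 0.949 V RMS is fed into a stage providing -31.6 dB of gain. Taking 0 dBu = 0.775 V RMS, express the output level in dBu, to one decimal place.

-29.8 dBu

Input level: 20·log₁₀(0.949/0.775) = 1.76 dBu.
Output: 1.76 − 31.6 = -29.8 dBu.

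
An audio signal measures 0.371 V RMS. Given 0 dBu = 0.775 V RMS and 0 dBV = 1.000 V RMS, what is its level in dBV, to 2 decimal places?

dBV = 20·log₁₀(V / 1.000 V).
20·log₁₀(0.371/1.000) = -8.61 dBV.

-8.61 dBV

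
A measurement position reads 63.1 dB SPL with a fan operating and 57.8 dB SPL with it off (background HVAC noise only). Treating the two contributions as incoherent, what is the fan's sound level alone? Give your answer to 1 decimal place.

Background correction is a power subtraction:
L_src = 10·log₁₀(10^(63.1/10) − 10^(57.8/10)) = 10·log₁₀(1439000) = 61.6 dB SPL.

61.6 dB SPL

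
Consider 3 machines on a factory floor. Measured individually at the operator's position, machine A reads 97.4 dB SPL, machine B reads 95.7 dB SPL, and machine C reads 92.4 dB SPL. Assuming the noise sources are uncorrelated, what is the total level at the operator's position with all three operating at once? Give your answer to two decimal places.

100.39 dB SPL

Add the sources as powers (linear), then convert back to dB:
L_total = 10·log₁₀(10^(97.4/10) + 10^(95.7/10) + 10^(92.4/10)) = 10·log₁₀(10949000000) = 100.39 dB SPL.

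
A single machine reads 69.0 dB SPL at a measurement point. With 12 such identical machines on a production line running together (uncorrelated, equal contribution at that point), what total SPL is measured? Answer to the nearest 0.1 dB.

12 equal incoherent sources raise the level by 10·log₁₀(12) = 10.79 dB.
L_total = 69.0 + 10.79 = 79.8 dB SPL.

79.8 dB SPL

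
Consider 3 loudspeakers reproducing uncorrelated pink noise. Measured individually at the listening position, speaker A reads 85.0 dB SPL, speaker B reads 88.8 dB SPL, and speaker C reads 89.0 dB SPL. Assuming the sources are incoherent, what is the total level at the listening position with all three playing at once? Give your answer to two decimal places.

92.72 dB SPL

Uncorrelated sources add in intensity (power), not in dB.
L_total = 10·log₁₀(10^(85.0/10) + 10^(88.8/10) + 10^(89.0/10)) = 10·log₁₀(1869000000) = 92.72 dB SPL.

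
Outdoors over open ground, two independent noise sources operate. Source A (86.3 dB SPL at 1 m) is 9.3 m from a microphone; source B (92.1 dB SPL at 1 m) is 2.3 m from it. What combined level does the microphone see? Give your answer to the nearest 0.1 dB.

At the listener: L_A = 86.3 − 20·log₁₀(9.3) = 66.93 dB; L_B = 92.1 − 20·log₁₀(2.3) = 84.87 dB.
Combined: 10·log₁₀(10^(66.93/10)+10^(84.87/10)) = 84.9 dB SPL.

84.9 dB SPL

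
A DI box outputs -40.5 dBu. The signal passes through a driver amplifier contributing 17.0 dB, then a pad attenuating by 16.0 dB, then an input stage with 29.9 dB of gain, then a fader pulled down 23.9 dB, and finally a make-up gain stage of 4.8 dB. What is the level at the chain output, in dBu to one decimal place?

-28.7 dBu

Cascaded gains and losses add directly in dB.
-40.5 + 17.0 − 16.0 + 29.9 − 23.9 + 4.8 = -28.7 dBu.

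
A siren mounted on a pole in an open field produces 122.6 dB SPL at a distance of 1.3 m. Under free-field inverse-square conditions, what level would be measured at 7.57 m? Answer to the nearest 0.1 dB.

107.3 dB SPL

Free-field point source: level drops by 20·log₁₀ of the distance ratio.
ΔL = −20·log₁₀(7.57/1.3) = -15.30 dB, so L₂ = 122.6 + (-15.30) = 107.3 dB SPL.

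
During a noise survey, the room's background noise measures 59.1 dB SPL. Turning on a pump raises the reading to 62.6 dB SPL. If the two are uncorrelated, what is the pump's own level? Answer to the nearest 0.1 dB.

Subtract intensities: L_src = 10·log₁₀(10^(L_total/10) − 10^(L_bg/10)).
L_src = 10·log₁₀(10^(62.6/10) − 10^(59.1/10)) = 10·log₁₀(1007000) = 60.0 dB SPL.

60.0 dB SPL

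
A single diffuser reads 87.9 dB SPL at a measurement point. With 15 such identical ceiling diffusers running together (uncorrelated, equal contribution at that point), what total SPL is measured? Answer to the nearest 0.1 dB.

15 equal incoherent sources raise the level by 10·log₁₀(15) = 11.76 dB.
L_total = 87.9 + 11.76 = 99.7 dB SPL.

99.7 dB SPL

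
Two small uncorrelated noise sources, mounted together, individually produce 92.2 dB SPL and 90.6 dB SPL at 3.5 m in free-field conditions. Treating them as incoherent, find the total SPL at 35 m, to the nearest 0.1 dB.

Combined at 3.5 m: 10·log₁₀(10^(92.2/10)+10^(90.6/10)) = 94.48 dB SPL.
Then apply −20·log₁₀(35/3.5) = -20.00 dB → 74.5 dB SPL.

74.5 dB SPL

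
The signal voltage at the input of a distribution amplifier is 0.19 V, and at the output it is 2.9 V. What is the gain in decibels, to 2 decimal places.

23.67 dB

Voltage ratio → dB uses the 20·log₁₀ form:
20·log₁₀(2.9/0.19) = 20·log₁₀(15.26) = 23.67 dB.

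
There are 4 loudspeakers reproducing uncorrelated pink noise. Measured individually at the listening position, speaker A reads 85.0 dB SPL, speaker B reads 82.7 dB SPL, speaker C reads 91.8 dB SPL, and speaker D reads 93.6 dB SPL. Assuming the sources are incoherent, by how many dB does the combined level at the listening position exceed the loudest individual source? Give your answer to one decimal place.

Incoherent sources sum as intensities:
L_total = 10·log₁₀(10^(85.0/10) + 10^(82.7/10) + 10^(91.8/10) + 10^(93.6/10)) = 96.34 dB SPL.
Excess over the loudest (93.6 dB): 96.34 − 93.6 = 2.7 dB.

2.7 dB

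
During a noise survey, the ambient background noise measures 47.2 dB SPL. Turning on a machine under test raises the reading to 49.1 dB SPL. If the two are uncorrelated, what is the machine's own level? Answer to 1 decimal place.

Background correction is a power subtraction:
L_src = 10·log₁₀(10^(49.1/10) − 10^(47.2/10)) = 10·log₁₀(28800) = 44.6 dB SPL.

44.6 dB SPL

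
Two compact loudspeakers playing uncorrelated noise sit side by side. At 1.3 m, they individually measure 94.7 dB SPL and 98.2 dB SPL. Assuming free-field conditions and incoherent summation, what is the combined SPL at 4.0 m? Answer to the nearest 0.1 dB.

90.0 dB SPL

Combined at 1.3 m: 10·log₁₀(10^(94.7/10)+10^(98.2/10)) = 99.80 dB SPL.
Then apply −20·log₁₀(4.0/1.3) = -9.76 dB → 90.0 dB SPL.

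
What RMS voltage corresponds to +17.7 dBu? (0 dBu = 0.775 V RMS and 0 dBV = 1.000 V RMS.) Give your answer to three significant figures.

5.95 V

V = 0.775 V × 10^(+17.7/20).
= 0.775 × 7.674 = 5.95 V.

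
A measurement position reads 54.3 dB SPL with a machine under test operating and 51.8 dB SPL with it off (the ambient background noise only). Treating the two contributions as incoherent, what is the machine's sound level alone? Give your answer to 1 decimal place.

50.7 dB SPL

Background correction is a power subtraction:
L_src = 10·log₁₀(10^(54.3/10) − 10^(51.8/10)) = 10·log₁₀(117800) = 50.7 dB SPL.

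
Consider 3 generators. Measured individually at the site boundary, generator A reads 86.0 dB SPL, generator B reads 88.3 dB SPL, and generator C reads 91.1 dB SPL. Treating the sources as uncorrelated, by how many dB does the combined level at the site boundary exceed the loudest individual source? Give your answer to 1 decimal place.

2.6 dB

Uncorrelated sources add in intensity (power), not in dB.
L_total = 10·log₁₀(10^(86.0/10) + 10^(88.3/10) + 10^(91.1/10)) = 93.73 dB SPL.
Excess over the loudest (91.1 dB): 93.73 − 91.1 = 2.6 dB.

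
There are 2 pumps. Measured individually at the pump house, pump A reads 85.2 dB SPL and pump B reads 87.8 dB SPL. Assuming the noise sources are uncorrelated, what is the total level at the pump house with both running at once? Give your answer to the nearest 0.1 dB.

Add the sources as powers (linear), then convert back to dB:
L_total = 10·log₁₀(10^(85.2/10) + 10^(87.8/10)) = 10·log₁₀(933700000) = 89.7 dB SPL.

89.7 dB SPL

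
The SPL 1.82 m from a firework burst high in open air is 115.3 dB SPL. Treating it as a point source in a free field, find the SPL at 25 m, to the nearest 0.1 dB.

For a point source in a free field, ΔL = −20·log₁₀(d₂/d₁).
ΔL = −20·log₁₀(25/1.82) = -22.76 dB, so L₂ = 115.3 + (-22.76) = 92.5 dB SPL.

92.5 dB SPL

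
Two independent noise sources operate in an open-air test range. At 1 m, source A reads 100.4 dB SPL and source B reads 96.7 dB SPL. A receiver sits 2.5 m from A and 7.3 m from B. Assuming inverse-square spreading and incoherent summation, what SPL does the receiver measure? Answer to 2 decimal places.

At the listener: L_A = 100.4 − 20·log₁₀(2.5) = 92.441 dB; L_B = 96.7 − 20·log₁₀(7.3) = 79.434 dB.
Combined: 10·log₁₀(10^(92.441/10)+10^(79.434/10)) = 92.65 dB SPL.

92.65 dB SPL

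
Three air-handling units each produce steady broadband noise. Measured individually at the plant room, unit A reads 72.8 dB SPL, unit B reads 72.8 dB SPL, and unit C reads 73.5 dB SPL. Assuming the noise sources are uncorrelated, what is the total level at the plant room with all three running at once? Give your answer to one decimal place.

77.8 dB SPL

Incoherent sources sum as intensities:
L_total = 10·log₁₀(10^(72.8/10) + 10^(72.8/10) + 10^(73.5/10)) = 10·log₁₀(60500000) = 77.8 dB SPL.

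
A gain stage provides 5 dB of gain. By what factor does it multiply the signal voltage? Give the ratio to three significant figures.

Voltage ratio = 10^(dB/20).
10^(5/20) = 10^(0.2500) = 1.78.

1.78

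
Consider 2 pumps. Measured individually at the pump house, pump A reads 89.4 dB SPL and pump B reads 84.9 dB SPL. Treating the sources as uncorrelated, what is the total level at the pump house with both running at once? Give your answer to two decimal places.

Uncorrelated sources add in intensity (power), not in dB.
L_total = 10·log₁₀(10^(89.4/10) + 10^(84.9/10)) = 10·log₁₀(1180000000) = 90.72 dB SPL.

90.72 dB SPL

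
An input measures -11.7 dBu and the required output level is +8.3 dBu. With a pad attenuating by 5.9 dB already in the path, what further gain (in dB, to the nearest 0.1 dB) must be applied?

25.9 dB

The required make-up gain is the shortfall in the dB sum.
G = +8.3 − (-11.7) + 5.9 = 25.9 dB.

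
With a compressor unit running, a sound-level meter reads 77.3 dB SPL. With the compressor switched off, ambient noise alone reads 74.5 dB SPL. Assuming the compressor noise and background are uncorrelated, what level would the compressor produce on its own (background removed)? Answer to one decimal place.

74.1 dB SPL

Remove the background by subtracting linear intensities:
L_src = 10·log₁₀(10^(77.3/10) − 10^(74.5/10)) = 10·log₁₀(25520000) = 74.1 dB SPL.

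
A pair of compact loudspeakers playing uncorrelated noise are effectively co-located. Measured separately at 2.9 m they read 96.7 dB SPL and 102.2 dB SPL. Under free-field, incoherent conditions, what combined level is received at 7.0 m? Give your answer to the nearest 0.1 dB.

95.6 dB SPL

Combined at 2.9 m: 10·log₁₀(10^(96.7/10)+10^(102.2/10)) = 103.28 dB SPL.
Then apply −20·log₁₀(7.0/2.9) = -7.65 dB → 95.6 dB SPL.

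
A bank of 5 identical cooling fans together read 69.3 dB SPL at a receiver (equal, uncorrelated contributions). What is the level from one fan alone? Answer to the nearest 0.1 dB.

5 equal incoherent sources add 10·log₁₀(5) = 6.99 dB over one source.
L_one = 69.3 − 6.99 = 62.3 dB SPL.

62.3 dB SPL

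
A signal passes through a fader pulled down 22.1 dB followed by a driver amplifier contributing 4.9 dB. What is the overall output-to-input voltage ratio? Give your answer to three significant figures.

Net gain = (−22.1) + 4.9 = -17.2 dB.
Voltage ratio = 10^(-17.2/20) = 0.138.

0.138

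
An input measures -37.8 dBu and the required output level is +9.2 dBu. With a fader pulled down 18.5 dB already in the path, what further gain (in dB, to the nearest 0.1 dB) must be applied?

The required make-up gain is the shortfall in the dB sum.
G = +9.2 − (-37.8) + 18.5 = 65.5 dB.

65.5 dB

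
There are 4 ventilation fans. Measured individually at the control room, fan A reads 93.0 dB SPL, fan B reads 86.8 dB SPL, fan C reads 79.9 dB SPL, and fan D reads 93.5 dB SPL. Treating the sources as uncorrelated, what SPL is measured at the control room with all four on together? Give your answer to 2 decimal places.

96.82 dB SPL

Uncorrelated sources add in intensity (power), not in dB.
L_total = 10·log₁₀(10^(93.0/10) + 10^(86.8/10) + 10^(79.9/10) + 10^(93.5/10)) = 10·log₁₀(4810000000) = 96.82 dB SPL.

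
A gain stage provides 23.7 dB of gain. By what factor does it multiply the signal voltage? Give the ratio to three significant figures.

15.3

Voltage ratio = 10^(dB/20).
10^(23.7/20) = 10^(1.185) = 15.3.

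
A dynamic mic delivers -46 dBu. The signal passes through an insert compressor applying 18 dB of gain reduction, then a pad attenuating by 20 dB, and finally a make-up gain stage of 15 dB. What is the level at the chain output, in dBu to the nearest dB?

In dB, series stages simply add:
-46 − 18 − 20 + 15 = -69 dBu.

-69 dBu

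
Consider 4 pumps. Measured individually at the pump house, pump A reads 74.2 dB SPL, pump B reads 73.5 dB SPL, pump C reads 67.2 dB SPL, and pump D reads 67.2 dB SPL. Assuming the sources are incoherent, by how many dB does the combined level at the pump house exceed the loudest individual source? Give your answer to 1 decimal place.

3.5 dB

Uncorrelated sources add in intensity (power), not in dB.
L_total = 10·log₁₀(10^(74.2/10) + 10^(73.5/10) + 10^(67.2/10) + 10^(67.2/10)) = 77.72 dB SPL.
Excess over the loudest (74.2 dB): 77.72 − 74.2 = 3.5 dB.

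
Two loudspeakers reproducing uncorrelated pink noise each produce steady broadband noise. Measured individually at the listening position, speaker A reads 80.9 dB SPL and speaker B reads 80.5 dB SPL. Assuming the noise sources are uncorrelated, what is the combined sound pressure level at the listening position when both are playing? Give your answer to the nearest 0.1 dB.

83.7 dB SPL

Uncorrelated sources add in intensity (power), not in dB.
L_total = 10·log₁₀(10^(80.9/10) + 10^(80.5/10)) = 10·log₁₀(235200000) = 83.7 dB SPL.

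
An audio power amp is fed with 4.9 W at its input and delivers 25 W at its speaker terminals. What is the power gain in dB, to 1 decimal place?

7.1 dB

Power is a power quantity, so gain = 10·log₁₀(P_out/P_in).
10·log₁₀(25/4.9) = 10·log₁₀(5.102) = 7.1 dB.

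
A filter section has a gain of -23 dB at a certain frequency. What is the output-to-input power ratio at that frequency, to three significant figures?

Power ratio = 10^(dB/10).
10^(-23/10) = 10^(-2.300) = 0.00501.

0.00501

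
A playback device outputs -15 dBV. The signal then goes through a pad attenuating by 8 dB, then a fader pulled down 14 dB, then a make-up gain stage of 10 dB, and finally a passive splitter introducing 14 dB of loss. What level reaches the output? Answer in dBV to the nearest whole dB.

Cascaded gains and losses add directly in dB.
-15 − 8 − 14 + 10 − 14 = -41 dBV.

-41 dBV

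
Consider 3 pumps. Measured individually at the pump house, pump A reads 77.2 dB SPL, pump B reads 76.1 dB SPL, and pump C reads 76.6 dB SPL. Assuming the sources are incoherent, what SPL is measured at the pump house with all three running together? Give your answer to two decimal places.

Uncorrelated sources add in intensity (power), not in dB.
L_total = 10·log₁₀(10^(77.2/10) + 10^(76.1/10) + 10^(76.6/10)) = 10·log₁₀(138900000) = 81.43 dB SPL.

81.43 dB SPL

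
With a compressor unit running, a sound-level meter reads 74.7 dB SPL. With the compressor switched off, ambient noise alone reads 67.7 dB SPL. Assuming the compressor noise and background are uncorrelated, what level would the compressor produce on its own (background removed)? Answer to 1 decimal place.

73.7 dB SPL

Remove the background by subtracting linear intensities:
L_src = 10·log₁₀(10^(74.7/10) − 10^(67.7/10)) = 10·log₁₀(23620000) = 73.7 dB SPL.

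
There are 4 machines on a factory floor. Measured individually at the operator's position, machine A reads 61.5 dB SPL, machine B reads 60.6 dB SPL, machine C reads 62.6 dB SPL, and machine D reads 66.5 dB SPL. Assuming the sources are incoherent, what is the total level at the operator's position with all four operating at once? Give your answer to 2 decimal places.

Add the sources as powers (linear), then convert back to dB:
L_total = 10·log₁₀(10^(61.5/10) + 10^(60.6/10) + 10^(62.6/10) + 10^(66.5/10)) = 10·log₁₀(8847000) = 69.47 dB SPL.

69.47 dB SPL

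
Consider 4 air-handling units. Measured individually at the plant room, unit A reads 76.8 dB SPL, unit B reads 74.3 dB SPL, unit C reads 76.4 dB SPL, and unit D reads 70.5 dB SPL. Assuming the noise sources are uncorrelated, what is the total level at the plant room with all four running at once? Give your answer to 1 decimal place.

81.1 dB SPL

Add the sources as powers (linear), then convert back to dB:
L_total = 10·log₁₀(10^(76.8/10) + 10^(74.3/10) + 10^(76.4/10) + 10^(70.5/10)) = 10·log₁₀(129700000) = 81.1 dB SPL.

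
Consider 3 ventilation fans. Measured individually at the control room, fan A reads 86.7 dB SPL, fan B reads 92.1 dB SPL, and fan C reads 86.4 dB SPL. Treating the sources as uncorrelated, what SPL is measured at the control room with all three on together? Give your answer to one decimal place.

Add the sources as powers (linear), then convert back to dB:
L_total = 10·log₁₀(10^(86.7/10) + 10^(92.1/10) + 10^(86.4/10)) = 10·log₁₀(2526000000) = 94.0 dB SPL.

94.0 dB SPL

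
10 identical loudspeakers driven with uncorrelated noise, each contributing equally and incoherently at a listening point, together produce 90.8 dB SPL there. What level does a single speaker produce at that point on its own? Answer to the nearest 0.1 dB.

10 equal incoherent sources add 10·log₁₀(10) = 10.00 dB over one source.
L_one = 90.8 − 10.00 = 80.8 dB SPL.

80.8 dB SPL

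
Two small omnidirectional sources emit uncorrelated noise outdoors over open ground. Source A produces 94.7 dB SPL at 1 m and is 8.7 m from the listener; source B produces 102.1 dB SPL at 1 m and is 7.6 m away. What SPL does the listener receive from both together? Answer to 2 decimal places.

85.05 dB SPL

At the listener: L_A = 94.7 − 20·log₁₀(8.7) = 75.910 dB; L_B = 102.1 − 20·log₁₀(7.6) = 84.484 dB.
Combined: 10·log₁₀(10^(75.910/10)+10^(84.484/10)) = 85.05 dB SPL.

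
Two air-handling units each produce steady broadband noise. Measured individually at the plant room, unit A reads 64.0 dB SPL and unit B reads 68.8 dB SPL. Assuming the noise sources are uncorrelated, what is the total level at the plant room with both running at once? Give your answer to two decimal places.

Incoherent sources sum as intensities:
L_total = 10·log₁₀(10^(64.0/10) + 10^(68.8/10)) = 10·log₁₀(10100000) = 70.04 dB SPL.

70.04 dB SPL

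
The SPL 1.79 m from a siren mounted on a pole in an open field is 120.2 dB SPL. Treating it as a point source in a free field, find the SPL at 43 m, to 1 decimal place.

92.6 dB SPL

Inverse-square spreading gives ΔL = −20·log₁₀(d₂/d₁).
ΔL = −20·log₁₀(43/1.79) = -27.61 dB, so L₂ = 120.2 + (-27.61) = 92.6 dB SPL.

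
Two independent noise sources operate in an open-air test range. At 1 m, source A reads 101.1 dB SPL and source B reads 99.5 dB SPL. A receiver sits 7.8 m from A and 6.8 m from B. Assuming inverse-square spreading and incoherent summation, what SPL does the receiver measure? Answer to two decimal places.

86.07 dB SPL

At the listener: L_A = 101.1 − 20·log₁₀(7.8) = 83.258 dB; L_B = 99.5 − 20·log₁₀(6.8) = 82.850 dB.
Combined: 10·log₁₀(10^(83.258/10)+10^(82.850/10)) = 86.07 dB SPL.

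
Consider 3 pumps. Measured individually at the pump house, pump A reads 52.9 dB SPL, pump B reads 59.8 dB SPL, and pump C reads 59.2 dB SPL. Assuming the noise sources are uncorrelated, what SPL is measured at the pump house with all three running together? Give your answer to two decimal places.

62.97 dB SPL

Uncorrelated sources add in intensity (power), not in dB.
L_total = 10·log₁₀(10^(52.9/10) + 10^(59.8/10) + 10^(59.2/10)) = 10·log₁₀(1982000) = 62.97 dB SPL.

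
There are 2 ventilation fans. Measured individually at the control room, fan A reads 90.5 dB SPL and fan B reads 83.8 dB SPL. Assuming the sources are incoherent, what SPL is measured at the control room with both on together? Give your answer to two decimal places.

Add the sources as powers (linear), then convert back to dB:
L_total = 10·log₁₀(10^(90.5/10) + 10^(83.8/10)) = 10·log₁₀(1362000000) = 91.34 dB SPL.

91.34 dB SPL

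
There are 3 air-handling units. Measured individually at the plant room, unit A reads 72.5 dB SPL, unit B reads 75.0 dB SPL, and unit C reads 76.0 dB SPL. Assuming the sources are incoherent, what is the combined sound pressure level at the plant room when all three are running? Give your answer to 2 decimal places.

79.50 dB SPL

Add the sources as powers (linear), then convert back to dB:
L_total = 10·log₁₀(10^(72.5/10) + 10^(75.0/10) + 10^(76.0/10)) = 10·log₁₀(89220000) = 79.50 dB SPL.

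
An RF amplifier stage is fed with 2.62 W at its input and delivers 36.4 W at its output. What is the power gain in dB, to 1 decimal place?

11.4 dB

Power is a power quantity, so gain = 10·log₁₀(P_out/P_in).
10·log₁₀(36.4/2.62) = 10·log₁₀(13.89) = 11.4 dB.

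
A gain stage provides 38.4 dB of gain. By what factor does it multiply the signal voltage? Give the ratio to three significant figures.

83.2

Voltage ratio = 10^(dB/20).
10^(38.4/20) = 10^(1.920) = 83.2.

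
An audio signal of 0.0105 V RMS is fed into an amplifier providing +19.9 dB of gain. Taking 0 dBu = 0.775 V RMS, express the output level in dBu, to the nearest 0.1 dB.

-17.5 dBu

Input level: 20·log₁₀(0.0105/0.775) = -37.36 dBu.
Output: -37.36 + 19.9 = -17.5 dBu.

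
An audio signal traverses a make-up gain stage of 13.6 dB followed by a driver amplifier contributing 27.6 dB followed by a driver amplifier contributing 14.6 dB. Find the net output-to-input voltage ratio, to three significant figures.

617

Net gain = 13.6 + 27.6 + 14.6 = 55.8 dB.
Voltage ratio = 10^(55.8/20) = 617.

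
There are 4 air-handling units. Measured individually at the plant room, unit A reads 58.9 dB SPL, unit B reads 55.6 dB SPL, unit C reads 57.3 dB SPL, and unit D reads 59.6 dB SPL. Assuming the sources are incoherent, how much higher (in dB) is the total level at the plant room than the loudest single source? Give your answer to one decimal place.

Uncorrelated sources add in intensity (power), not in dB.
L_total = 10·log₁₀(10^(58.9/10) + 10^(55.6/10) + 10^(57.3/10) + 10^(59.6/10)) = 64.13 dB SPL.
Excess over the loudest (59.6 dB): 64.13 − 59.6 = 4.5 dB.

4.5 dB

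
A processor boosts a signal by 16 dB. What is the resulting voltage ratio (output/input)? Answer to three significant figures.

Voltage ratio = 10^(dB/20).
10^(16/20) = 10^(0.8000) = 6.31.

6.31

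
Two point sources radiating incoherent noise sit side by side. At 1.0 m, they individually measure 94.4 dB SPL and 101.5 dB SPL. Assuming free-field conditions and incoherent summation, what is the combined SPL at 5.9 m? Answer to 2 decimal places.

86.86 dB SPL

Combined at 1.0 m: 10·log₁₀(10^(94.4/10)+10^(101.5/10)) = 102.274 dB SPL.
Then apply −20·log₁₀(5.9/1.0) = -15.417 dB → 86.86 dB SPL.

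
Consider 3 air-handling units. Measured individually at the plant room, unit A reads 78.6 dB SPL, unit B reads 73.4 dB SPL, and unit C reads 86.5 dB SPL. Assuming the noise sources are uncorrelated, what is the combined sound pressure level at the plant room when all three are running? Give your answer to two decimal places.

87.33 dB SPL

Add the sources as powers (linear), then convert back to dB:
L_total = 10·log₁₀(10^(78.6/10) + 10^(73.4/10) + 10^(86.5/10)) = 10·log₁₀(541000000) = 87.33 dB SPL.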